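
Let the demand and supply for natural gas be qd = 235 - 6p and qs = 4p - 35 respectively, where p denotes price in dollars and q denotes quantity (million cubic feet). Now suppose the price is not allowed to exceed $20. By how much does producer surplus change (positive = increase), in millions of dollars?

-413

Without the control the market clears where 235 - 6p = 4p - 35, i.e. p* = 27 and q* = 73.
Because the ceiling (20) lies below the market-clearing price, it is binding.
At p = 20: qd = 235 - 6·20 = 115 and qs = 4·20 - 35 = 45.
Producer surplus without the control is ½ · (27 - 8.75) · 73 = 666.125.
With the ceiling, producers sell 45 units at 20, so PS = ½ · (20 - 8.75) · 45 = 253.125.
Change in producer surplus = 253.125 - 666.125 = -413.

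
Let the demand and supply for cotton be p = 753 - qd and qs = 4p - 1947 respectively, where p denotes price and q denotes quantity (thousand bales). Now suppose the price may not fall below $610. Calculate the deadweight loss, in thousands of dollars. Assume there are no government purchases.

Rearranging demand gives qd = 753 - p. In a free market, 753 - p = 4p - 1947 gives the equilibrium p* = 540, q* = 213.
Since 610 > 540, the floor is binding.
At p = 610: qd = 753 - 610 = 143 and qs = 4·610 - 1947 = 493.
Quantity traded falls to 143. At q = 143 the demand price is 753 - 143 = 610 and the supply price is (1947 + 143)/4 = 522.5.
Deadweight loss = ½ · (610 - 522.5) · (213 - 143) = ½ · 87.5 · 70 = 3062.5.

3062.5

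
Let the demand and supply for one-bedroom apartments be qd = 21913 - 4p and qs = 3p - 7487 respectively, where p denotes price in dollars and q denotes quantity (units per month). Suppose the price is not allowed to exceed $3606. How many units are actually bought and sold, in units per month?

3331

Equilibrium: 21913 - 4p = 3p - 7487, so 29400 = 7p and p* = 4200, q* = 5113.
Since 3606 < 4200, the ceiling is binding.
At p = 3606: qd = 21913 - 4·3606 = 7489 and qs = 3·3606 - 7487 = 3331.
The quantity actually transacted is the short side, supply: 3331.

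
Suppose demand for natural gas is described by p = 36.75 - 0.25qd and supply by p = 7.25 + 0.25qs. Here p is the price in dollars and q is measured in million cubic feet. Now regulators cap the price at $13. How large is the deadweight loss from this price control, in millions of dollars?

324

Rearranging demand gives qd = 147 - 4p; rearranging supply gives qs = 4p - 29. In a free market, 147 - 4p = 4p - 29 gives the equilibrium p* = 22, q* = 59.
Since 13 < 22, the ceiling is binding.
At p = 13: qd = 147 - 4·13 = 95 and qs = 4·13 - 29 = 23.
Quantity traded falls to 23. At q = 23 the demand price is (147 - 23)/4 = 31 and the supply price is (29 + 23)/4 = 13.
Deadweight loss = ½ · (31 - 13) · (59 - 23) = ½ · 18 · 36 = 324.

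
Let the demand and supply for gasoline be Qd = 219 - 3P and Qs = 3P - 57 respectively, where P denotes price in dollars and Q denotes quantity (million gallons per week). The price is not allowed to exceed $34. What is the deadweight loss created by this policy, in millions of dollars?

Equilibrium: 219 - 3P = 3P - 57, so 276 = 6P and P* = 46, Q* = 81.
Because the ceiling (34) lies below the market-clearing price, it is binding.
At P = 34: Qd = 219 - 3·34 = 117 and Qs = 3·34 - 57 = 45.
Quantity traded falls to 45. At Q = 45 the demand price is (219 - 45)/3 = 58 and the supply price is (57 + 45)/3 = 34.
Deadweight loss = ½ · (58 - 34) · (81 - 45) = ½ · 24 · 36 = 432.

432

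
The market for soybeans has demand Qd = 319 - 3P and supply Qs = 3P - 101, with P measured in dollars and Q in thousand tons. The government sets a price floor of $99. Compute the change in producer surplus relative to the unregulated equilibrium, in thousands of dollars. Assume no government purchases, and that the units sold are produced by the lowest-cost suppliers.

-623.5

Setting quantity demanded equal to quantity supplied, 319 - 3P = 3P - 101, gives P* = 70 and Q* = 109.
Because the floor (99) lies above the market-clearing price, it is binding.
At P = 99: Qd = 319 - 3·99 = 22 and Qs = 3·99 - 101 = 196.
Producer surplus without the control is ½ · (70 - 101/3) · 109 = 11881/6.
With the floor, 22 units are sold at 99. The supply price at Q = 22 is 41, so PS = ½ · [(99 - 101/3) + (99 - 41)] · 22 = 4070/3.
Change in producer surplus = 4070/3 - 11881/6 = -623.5.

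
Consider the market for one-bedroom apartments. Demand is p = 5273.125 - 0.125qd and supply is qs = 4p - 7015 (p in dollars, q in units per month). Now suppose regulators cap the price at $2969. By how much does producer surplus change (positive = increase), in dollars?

Rearranging demand gives qd = 42185 - 8p. Without the control the market clears where 42185 - 8p = 4p - 7015, i.e. p* = 4100 and q* = 9385.
Since 2969 < 4100, the ceiling is binding.
At p = 2969: qd = 42185 - 8·2969 = 18433 and qs = 4·2969 - 7015 = 4861.
Producer surplus without the control is ½ · (4100 - 1753.75) · 9385 = 11009778.125.
With the ceiling, producers sell 4861 units at 2969, so PS = ½ · (2969 - 1753.75) · 4861 = 2953665.125.
Change in producer surplus = 2953665.125 - 11009778.125 = -8056113.

-8056113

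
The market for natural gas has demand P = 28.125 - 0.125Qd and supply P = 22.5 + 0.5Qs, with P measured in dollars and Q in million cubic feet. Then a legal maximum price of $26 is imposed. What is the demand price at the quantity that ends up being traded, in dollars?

Rearranging demand gives Qd = 225 - 8P; rearranging supply gives Qs = 2P - 45. In a free market, 225 - 8P = 2P - 45 gives the equilibrium P* = 27, Q* = 9.
The ceiling of 26 is below the equilibrium price 27, so it binds.
At P = 26: Qd = 225 - 8·26 = 17 and Qs = 2·26 - 45 = 7.
Only 7 units reach the market. On the demand curve, the marginal buyer's willingness to pay at Q = 7 is (225 - 7)/8 = 27.25.

27.25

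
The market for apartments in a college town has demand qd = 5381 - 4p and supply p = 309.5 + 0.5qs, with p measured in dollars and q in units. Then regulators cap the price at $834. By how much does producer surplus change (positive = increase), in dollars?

Rearranging supply gives qs = 2p - 619. Setting quantity demanded equal to quantity supplied, 5381 - 4p = 2p - 619, gives p* = 1000 and q* = 1381.
Since 834 < 1000, the ceiling is binding.
At p = 834: qd = 5381 - 4·834 = 2045 and qs = 2·834 - 619 = 1049.
Producer surplus without the control is ½ · (1000 - 309.5) · 1381 = 476790.25.
With the ceiling, producers sell 1049 units at 834, so PS = ½ · (834 - 309.5) · 1049 = 275100.25.
Change in producer surplus = 275100.25 - 476790.25 = -201690.

-201690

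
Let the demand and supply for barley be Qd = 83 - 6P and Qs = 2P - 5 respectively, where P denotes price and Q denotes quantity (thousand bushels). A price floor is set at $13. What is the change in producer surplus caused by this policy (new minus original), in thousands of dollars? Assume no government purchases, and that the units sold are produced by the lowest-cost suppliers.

-26

Equilibrium: 83 - 6P = 2P - 5, so 88 = 8P and P* = 11, Q* = 17.
Because the floor (13) lies above the market-clearing price, it is binding.
At P = 13: Qd = 83 - 6·13 = 5 and Qs = 2·13 - 5 = 21.
Producer surplus without the control is ½ · (11 - 2.5) · 17 = 72.25.
With the floor, 5 units are sold at 13. The supply price at Q = 5 is 5, so PS = ½ · [(13 - 2.5) + (13 - 5)] · 5 = 46.25.
Change in producer surplus = 46.25 - 72.25 = -26.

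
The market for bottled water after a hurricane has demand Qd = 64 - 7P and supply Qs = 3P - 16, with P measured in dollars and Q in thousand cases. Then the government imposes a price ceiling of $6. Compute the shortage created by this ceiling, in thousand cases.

20

Equilibrium: 64 - 7P = 3P - 16, so 80 = 10P and P* = 8, Q* = 8.
Since 6 < 8, the ceiling is binding.
At P = 6: Qd = 64 - 7·6 = 22 and Qs = 3·6 - 16 = 2.
Shortage = Qd - Qs = 22 - 2 = 20.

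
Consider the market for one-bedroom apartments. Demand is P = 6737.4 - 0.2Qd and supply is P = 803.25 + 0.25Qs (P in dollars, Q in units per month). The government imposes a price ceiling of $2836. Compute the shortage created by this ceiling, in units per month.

11376

Rearranging demand gives Qd = 33687 - 5P; rearranging supply gives Qs = 4P - 3213. In a free market, 33687 - 5P = 4P - 3213 gives the equilibrium P* = 4100, Q* = 13187.
Because the ceiling (2836) lies below the market-clearing price, it is binding.
At P = 2836: Qd = 33687 - 5·2836 = 19507 and Qs = 4·2836 - 3213 = 8131.
Shortage = Qd - Qs = 19507 - 8131 = 11376.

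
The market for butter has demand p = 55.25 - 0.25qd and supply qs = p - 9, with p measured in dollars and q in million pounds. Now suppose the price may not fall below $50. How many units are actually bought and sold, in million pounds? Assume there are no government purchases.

21

Rearranging demand gives qd = 221 - 4p. Without the control the market clears where 221 - 4p = p - 9, i.e. p* = 46 and q* = 37.
The floor of 50 is above the equilibrium price 46, so it binds.
At p = 50: qd = 221 - 4·50 = 21 and qs = 50 - 9 = 41.
The quantity actually transacted is the short side, demand: 21.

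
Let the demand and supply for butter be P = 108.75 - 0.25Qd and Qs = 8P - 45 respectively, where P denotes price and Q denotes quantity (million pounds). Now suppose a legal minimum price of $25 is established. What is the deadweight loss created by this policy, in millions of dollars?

Rearranging demand gives Qd = 435 - 4P. Equilibrium: 435 - 4P = 8P - 45, so 480 = 12P and P* = 40, Q* = 275.
The floor of 25 is below the equilibrium price 40, so it is not binding; the market clears at P* = 40, Q* = 275.
Since the control does not bind, no trades are prevented and deadweight loss is zero.

0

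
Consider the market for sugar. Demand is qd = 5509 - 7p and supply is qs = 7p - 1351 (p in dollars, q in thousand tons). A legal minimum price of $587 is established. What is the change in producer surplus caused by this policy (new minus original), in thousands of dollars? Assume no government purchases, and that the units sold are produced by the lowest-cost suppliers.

102868.5

Setting quantity demanded equal to quantity supplied, 5509 - 7p = 7p - 1351, gives p* = 490 and q* = 2079.
Since 587 > 490, the floor is binding.
At p = 587: qd = 5509 - 7·587 = 1400 and qs = 7·587 - 1351 = 2758.
Producer surplus without the control is ½ · (490 - 193) · 2079 = 308731.5.
With the floor, 1400 units are sold at 587. The supply price at q = 1400 is 393, so PS = ½ · [(587 - 193) + (587 - 393)] · 1400 = 411600.
Change in producer surplus = 411600 - 308731.5 = 102868.5.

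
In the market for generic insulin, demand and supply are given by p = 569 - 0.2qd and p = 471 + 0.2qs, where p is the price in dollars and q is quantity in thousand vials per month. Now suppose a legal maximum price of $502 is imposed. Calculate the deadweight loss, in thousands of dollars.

1620

Rearranging demand gives qd = 2845 - 5p; rearranging supply gives qs = 5p - 2355. Without the control the market clears where 2845 - 5p = 5p - 2355, i.e. p* = 520 and q* = 245.
The ceiling of 502 is below the equilibrium price 520, so it binds.
At p = 502: qd = 2845 - 5·502 = 335 and qs = 5·502 - 2355 = 155.
Quantity traded falls to 155. At q = 155 the demand price is (2845 - 155)/5 = 538 and the supply price is (2355 + 155)/5 = 502.
Deadweight loss = ½ · (538 - 502) · (245 - 155) = ½ · 36 · 90 = 1620.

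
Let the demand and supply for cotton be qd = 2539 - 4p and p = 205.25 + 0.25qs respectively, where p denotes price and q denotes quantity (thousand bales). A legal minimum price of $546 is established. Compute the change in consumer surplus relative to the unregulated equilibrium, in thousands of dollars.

Rearranging supply gives qs = 4p - 821. Without the control the market clears where 2539 - 4p = 4p - 821, i.e. p* = 420 and q* = 859.
The floor of 546 is above the equilibrium price 420, so it binds.
At p = 546: qd = 2539 - 4·546 = 355 and qs = 4·546 - 821 = 1363.
Consumer surplus without the control is ½ · (634.75 - 420) · 859 = 92235.125.
With the floor, consumers buy 355 units at 546, so CS = ½ · (634.75 - 546) · 355 = 15753.125.
Change in consumer surplus = 15753.125 - 92235.125 = -76482.

-76482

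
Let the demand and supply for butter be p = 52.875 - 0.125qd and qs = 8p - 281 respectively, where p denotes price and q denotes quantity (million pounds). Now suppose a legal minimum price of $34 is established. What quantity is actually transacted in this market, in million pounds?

Rearranging demand gives qd = 423 - 8p. Equilibrium: 423 - 8p = 8p - 281, so 704 = 16p and p* = 44, q* = 71.
The floor of 34 is below the equilibrium price 44, so it is not binding; the market clears at p* = 44, q* = 71.

71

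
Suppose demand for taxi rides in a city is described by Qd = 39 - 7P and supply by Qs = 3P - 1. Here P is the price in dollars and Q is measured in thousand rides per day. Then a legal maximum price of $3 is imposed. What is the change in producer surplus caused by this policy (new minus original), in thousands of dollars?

Equilibrium: 39 - 7P = 3P - 1, so 40 = 10P and P* = 4, Q* = 11.
Since 3 < 4, the ceiling is binding.
At P = 3: Qd = 39 - 7·3 = 18 and Qs = 3·3 - 1 = 8.
Producer surplus without the control is ½ · (4 - 1/3) · 11 = 121/6.
With the ceiling, producers sell 8 units at 3, so PS = ½ · (3 - 1/3) · 8 = 32/3.
Change in producer surplus = 32/3 - 121/6 = -9.5.

-9.5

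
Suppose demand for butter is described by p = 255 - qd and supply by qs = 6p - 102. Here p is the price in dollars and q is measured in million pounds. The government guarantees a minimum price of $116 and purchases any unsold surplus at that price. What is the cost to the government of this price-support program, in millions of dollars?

Rearranging demand gives qd = 255 - p. Equilibrium: 255 - p = 6p - 102, so 357 = 7p and p* = 51, q* = 204.
Since 116 > 51, the floor is binding.
At p = 116: qd = 255 - 116 = 139 and qs = 6·116 - 102 = 594.
Surplus = qs - qd = 455.
Government expenditure = surplus × support price = 455 × 116 = 52780.

52780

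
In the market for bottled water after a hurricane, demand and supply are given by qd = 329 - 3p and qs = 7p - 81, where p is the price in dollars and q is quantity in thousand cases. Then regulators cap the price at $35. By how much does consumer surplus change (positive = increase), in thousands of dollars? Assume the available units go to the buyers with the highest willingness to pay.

690

Equilibrium: 329 - 3p = 7p - 81, so 410 = 10p and p* = 41, q* = 206.
Since 35 < 41, the ceiling is binding.
At p = 35: qd = 329 - 3·35 = 224 and qs = 7·35 - 81 = 164.
Consumer surplus without the control is ½ · (329/3 - 41) · 206 = 21218/3.
With the ceiling, 164 units are sold at 35 (assume they go to the highest-value buyers). The demand price at q = 164 is 55, so CS = ½ · [(329/3 - 35) + (55 - 35)] · 164 = 23288/3.
Change in consumer surplus = 23288/3 - 21218/3 = 690.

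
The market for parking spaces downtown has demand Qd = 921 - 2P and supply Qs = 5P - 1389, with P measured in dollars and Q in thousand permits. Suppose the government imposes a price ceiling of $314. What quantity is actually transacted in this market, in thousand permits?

181

Setting quantity demanded equal to quantity supplied, 921 - 2P = 5P - 1389, gives P* = 330 and Q* = 261.
The ceiling of 314 is below the equilibrium price 330, so it binds.
At P = 314: Qd = 921 - 2·314 = 293 and Qs = 5·314 - 1389 = 181.
The quantity actually transacted is the short side, supply: 181.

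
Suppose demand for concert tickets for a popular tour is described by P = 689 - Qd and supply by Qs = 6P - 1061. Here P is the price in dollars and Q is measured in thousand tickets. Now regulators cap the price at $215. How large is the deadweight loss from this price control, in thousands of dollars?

Rearranging demand gives Qd = 689 - P. Equilibrium: 689 - P = 6P - 1061, so 1750 = 7P and P* = 250, Q* = 439.
Since 215 < 250, the ceiling is binding.
At P = 215: Qd = 689 - 215 = 474 and Qs = 6·215 - 1061 = 229.
Quantity traded falls to 229. At Q = 229 the demand price is 689 - 229 = 460 and the supply price is (1061 + 229)/6 = 215.
Deadweight loss = ½ · (460 - 215) · (439 - 229) = ½ · 245 · 210 = 25725.

25725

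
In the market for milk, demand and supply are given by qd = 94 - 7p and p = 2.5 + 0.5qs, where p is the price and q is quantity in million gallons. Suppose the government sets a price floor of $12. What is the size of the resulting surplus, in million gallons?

Rearranging supply gives qs = 2p - 5. Setting quantity demanded equal to quantity supplied, 94 - 7p = 2p - 5, gives p* = 11 and q* = 17.
The floor of 12 is above the equilibrium price 11, so it binds.
At p = 12: qd = 94 - 7·12 = 10 and qs = 2·12 - 5 = 19.
Surplus = qs - qd = 19 - 10 = 9.

9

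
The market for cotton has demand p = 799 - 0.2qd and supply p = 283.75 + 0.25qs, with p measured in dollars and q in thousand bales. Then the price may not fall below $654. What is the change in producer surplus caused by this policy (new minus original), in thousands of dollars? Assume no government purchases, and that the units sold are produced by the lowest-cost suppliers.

38850

Rearranging demand gives qd = 3995 - 5p; rearranging supply gives qs = 4p - 1135. Equilibrium: 3995 - 5p = 4p - 1135, so 5130 = 9p and p* = 570, q* = 1145.
Since 654 > 570, the floor is binding.
At p = 654: qd = 3995 - 5·654 = 725 and qs = 4·654 - 1135 = 1481.
Producer surplus without the control is ½ · (570 - 283.75) · 1145 = 163878.125.
With the floor, 725 units are sold at 654. The supply price at q = 725 is 465, so PS = ½ · [(654 - 283.75) + (654 - 465)] · 725 = 202728.125.
Change in producer surplus = 202728.125 - 163878.125 = 38850.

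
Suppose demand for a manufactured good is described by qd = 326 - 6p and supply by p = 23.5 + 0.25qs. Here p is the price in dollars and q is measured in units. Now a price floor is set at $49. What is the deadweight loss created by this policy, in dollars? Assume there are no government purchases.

Rearranging supply gives qs = 4p - 94. Setting quantity demanded equal to quantity supplied, 326 - 6p = 4p - 94, gives p* = 42 and q* = 74.
Since 49 > 42, the floor is binding.
At p = 49: qd = 326 - 6·49 = 32 and qs = 4·49 - 94 = 102.
Quantity traded falls to 32. At q = 32 the demand price is (326 - 32)/6 = 49 and the supply price is (94 + 32)/4 = 31.5.
Deadweight loss = ½ · (49 - 31.5) · (74 - 32) = ½ · 17.5 · 42 = 367.5.

367.5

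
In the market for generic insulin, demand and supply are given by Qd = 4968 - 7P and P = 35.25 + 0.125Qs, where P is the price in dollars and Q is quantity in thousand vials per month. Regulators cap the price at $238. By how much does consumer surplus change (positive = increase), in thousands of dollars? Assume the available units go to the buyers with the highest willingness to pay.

Rearranging supply gives Qs = 8P - 282. Setting quantity demanded equal to quantity supplied, 4968 - 7P = 8P - 282, gives P* = 350 and Q* = 2518.
Since 238 < 350, the ceiling is binding.
At P = 238: Qd = 4968 - 7·238 = 3302 and Qs = 8·238 - 282 = 1622.
Consumer surplus without the control is ½ · (4968/7 - 350) · 2518 = 3170162/7.
With the ceiling, 1622 units are sold at 238 (assume they go to the highest-value buyers). The demand price at Q = 1622 is 478, so CS = ½ · [(4968/7 - 238) + (478 - 238)] · 1622 = 4040402/7.
Change in consumer surplus = 4040402/7 - 3170162/7 = 124320.

124320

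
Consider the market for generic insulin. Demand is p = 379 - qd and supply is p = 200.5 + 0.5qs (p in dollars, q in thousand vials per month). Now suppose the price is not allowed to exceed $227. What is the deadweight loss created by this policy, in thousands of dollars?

3267

Rearranging demand gives qd = 379 - p; rearranging supply gives qs = 2p - 401. Without the control the market clears where 379 - p = 2p - 401, i.e. p* = 260 and q* = 119.
The ceiling of 227 is below the equilibrium price 260, so it binds.
At p = 227: qd = 379 - 227 = 152 and qs = 2·227 - 401 = 53.
Quantity traded falls to 53. At q = 53 the demand price is 379 - 53 = 326 and the supply price is (401 + 53)/2 = 227.
Deadweight loss = ½ · (326 - 227) · (119 - 53) = ½ · 99 · 66 = 3267.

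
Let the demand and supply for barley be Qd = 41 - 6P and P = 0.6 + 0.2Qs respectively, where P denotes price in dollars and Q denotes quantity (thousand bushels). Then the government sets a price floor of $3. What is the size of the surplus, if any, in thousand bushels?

Rearranging supply gives Qs = 5P - 3. In a free market, 41 - 6P = 5P - 3 gives the equilibrium P* = 4, Q* = 17.
The floor of 3 is below the equilibrium price 4, so it is not binding; the market clears at P* = 4, Q* = 17.
Since the control does not bind, there is no surplus.

0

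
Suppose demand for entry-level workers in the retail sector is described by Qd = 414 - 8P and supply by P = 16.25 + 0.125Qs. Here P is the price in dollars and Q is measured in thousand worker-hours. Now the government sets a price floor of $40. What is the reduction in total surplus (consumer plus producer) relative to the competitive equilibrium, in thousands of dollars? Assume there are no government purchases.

Rearranging supply gives Qs = 8P - 130. In a free market, 414 - 8P = 8P - 130 gives the equilibrium P* = 34, Q* = 142.
Because the floor (40) lies above the market-clearing price, it is binding.
At P = 40: Qd = 414 - 8·40 = 94 and Qs = 8·40 - 130 = 190.
Quantity traded falls to 94. At Q = 94 the demand price is (414 - 94)/8 = 40 and the supply price is (130 + 94)/8 = 28.
Deadweight loss = ½ · (40 - 28) · (142 - 94) = ½ · 12 · 48 = 288.

288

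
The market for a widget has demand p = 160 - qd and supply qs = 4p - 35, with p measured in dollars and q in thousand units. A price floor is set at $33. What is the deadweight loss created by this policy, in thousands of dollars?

0

Rearranging demand gives qd = 160 - p. Setting quantity demanded equal to quantity supplied, 160 - p = 4p - 35, gives p* = 39 and q* = 121.
Since 33 is below p* = 39, the floor does not bind and the free-market outcome prevails.
Since the control does not bind, no trades are prevented and deadweight loss is zero.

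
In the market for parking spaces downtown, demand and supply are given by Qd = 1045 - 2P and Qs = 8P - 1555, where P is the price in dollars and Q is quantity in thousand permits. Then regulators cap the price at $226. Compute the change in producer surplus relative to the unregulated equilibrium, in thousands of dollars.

-13226

Equilibrium: 1045 - 2P = 8P - 1555, so 2600 = 10P and P* = 260, Q* = 525.
The ceiling of 226 is below the equilibrium price 260, so it binds.
At P = 226: Qd = 1045 - 2·226 = 593 and Qs = 8·226 - 1555 = 253.
Producer surplus without the control is ½ · (260 - 194.375) · 525 = 17226.5625.
With the ceiling, producers sell 253 units at 226, so PS = ½ · (226 - 194.375) · 253 = 4000.5625.
Change in producer surplus = 4000.5625 - 17226.5625 = -13226.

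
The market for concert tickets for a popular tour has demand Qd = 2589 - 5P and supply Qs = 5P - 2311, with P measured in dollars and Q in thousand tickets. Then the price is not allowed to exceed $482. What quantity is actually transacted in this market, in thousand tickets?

99

In a free market, 2589 - 5P = 5P - 2311 gives the equilibrium P* = 490, Q* = 139.
Since 482 < 490, the ceiling is binding.
At P = 482: Qd = 2589 - 5·482 = 179 and Qs = 5·482 - 2311 = 99.
The quantity actually transacted is the short side, supply: 99.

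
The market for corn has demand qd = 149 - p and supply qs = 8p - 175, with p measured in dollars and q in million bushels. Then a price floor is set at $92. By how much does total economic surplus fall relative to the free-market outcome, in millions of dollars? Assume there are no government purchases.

Setting quantity demanded equal to quantity supplied, 149 - p = 8p - 175, gives p* = 36 and q* = 113.
Because the floor (92) lies above the market-clearing price, it is binding.
At p = 92: qd = 149 - 92 = 57 and qs = 8·92 - 175 = 561.
Quantity traded falls to 57. At q = 57 the demand price is 149 - 57 = 92 and the supply price is (175 + 57)/8 = 29.
Deadweight loss = ½ · (92 - 29) · (113 - 57) = ½ · 63 · 56 = 1764.

1764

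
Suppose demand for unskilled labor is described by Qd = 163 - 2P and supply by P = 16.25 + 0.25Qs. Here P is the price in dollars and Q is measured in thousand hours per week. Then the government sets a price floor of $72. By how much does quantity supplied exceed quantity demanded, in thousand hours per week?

Rearranging supply gives Qs = 4P - 65. In a free market, 163 - 2P = 4P - 65 gives the equilibrium P* = 38, Q* = 87.
The floor of 72 is above the equilibrium price 38, so it binds.
At P = 72: Qd = 163 - 2·72 = 19 and Qs = 4·72 - 65 = 223.
Surplus = Qs - Qd = 223 - 19 = 204.

204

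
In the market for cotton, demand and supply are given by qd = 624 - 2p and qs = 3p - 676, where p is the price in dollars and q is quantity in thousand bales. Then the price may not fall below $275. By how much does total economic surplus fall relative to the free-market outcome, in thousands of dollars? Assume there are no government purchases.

375

Without the control the market clears where 624 - 2p = 3p - 676, i.e. p* = 260 and q* = 104.
The floor of 275 is above the equilibrium price 260, so it binds.
At p = 275: qd = 624 - 2·275 = 74 and qs = 3·275 - 676 = 149.
Quantity traded falls to 74. At q = 74 the demand price is (624 - 74)/2 = 275 and the supply price is (676 + 74)/3 = 250.
Deadweight loss = ½ · (275 - 250) · (104 - 74) = ½ · 25 · 30 = 375.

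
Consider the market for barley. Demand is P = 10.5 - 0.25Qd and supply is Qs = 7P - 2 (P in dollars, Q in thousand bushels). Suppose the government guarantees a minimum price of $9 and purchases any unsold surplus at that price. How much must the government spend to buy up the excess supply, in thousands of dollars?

495

Rearranging demand gives Qd = 42 - 4P. Equilibrium: 42 - 4P = 7P - 2, so 44 = 11P and P* = 4, Q* = 26.
Since 9 > 4, the floor is binding.
At P = 9: Qd = 42 - 4·9 = 6 and Qs = 7·9 - 2 = 61.
Surplus = Qs - Qd = 55.
Government expenditure = surplus × support price = 55 × 9 = 495.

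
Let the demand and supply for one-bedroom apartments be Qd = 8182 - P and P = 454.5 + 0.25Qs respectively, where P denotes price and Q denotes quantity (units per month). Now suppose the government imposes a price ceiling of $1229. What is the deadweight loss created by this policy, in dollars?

5944410

Rearranging supply gives Qs = 4P - 1818. Setting quantity demanded equal to quantity supplied, 8182 - P = 4P - 1818, gives P* = 2000 and Q* = 6182.
Since 1229 < 2000, the ceiling is binding.
At P = 1229: Qd = 8182 - 1229 = 6953 and Qs = 4·1229 - 1818 = 3098.
Quantity traded falls to 3098. At Q = 3098 the demand price is 8182 - 3098 = 5084 and the supply price is (1818 + 3098)/4 = 1229.
Deadweight loss = ½ · (5084 - 1229) · (6182 - 3098) = ½ · 3855 · 3084 = 5944410.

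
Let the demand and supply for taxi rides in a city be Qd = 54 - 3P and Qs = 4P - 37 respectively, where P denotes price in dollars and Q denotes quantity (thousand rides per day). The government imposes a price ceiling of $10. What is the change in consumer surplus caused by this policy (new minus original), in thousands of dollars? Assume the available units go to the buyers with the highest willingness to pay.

-15

Equilibrium: 54 - 3P = 4P - 37, so 91 = 7P and P* = 13, Q* = 15.
The ceiling of 10 is below the equilibrium price 13, so it binds.
At P = 10: Qd = 54 - 3·10 = 24 and Qs = 4·10 - 37 = 3.
Consumer surplus without the control is ½ · (18 - 13) · 15 = 37.5.
With the ceiling, 3 units are sold at 10 (assume they go to the highest-value buyers). The demand price at Q = 3 is 17, so CS = ½ · [(18 - 10) + (17 - 10)] · 3 = 22.5.
Change in consumer surplus = 22.5 - 37.5 = -15.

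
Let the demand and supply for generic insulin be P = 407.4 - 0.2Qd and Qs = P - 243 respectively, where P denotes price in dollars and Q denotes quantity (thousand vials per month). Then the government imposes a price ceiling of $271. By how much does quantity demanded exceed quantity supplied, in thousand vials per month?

Rearranging demand gives Qd = 2037 - 5P. In a free market, 2037 - 5P = P - 243 gives the equilibrium P* = 380, Q* = 137.
Because the ceiling (271) lies below the market-clearing price, it is binding.
At P = 271: Qd = 2037 - 5·271 = 682 and Qs = 271 - 243 = 28.
Shortage = Qd - Qs = 682 - 28 = 654.

654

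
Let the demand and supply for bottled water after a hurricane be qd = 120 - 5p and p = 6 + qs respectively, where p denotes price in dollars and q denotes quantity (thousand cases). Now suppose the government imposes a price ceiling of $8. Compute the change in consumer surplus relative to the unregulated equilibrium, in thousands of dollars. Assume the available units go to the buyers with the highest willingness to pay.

9.1

Rearranging supply gives qs = p - 6. Setting quantity demanded equal to quantity supplied, 120 - 5p = p - 6, gives p* = 21 and q* = 15.
Since 8 < 21, the ceiling is binding.
At p = 8: qd = 120 - 5·8 = 80 and qs = 8 - 6 = 2.
Consumer surplus without the control is ½ · (24 - 21) · 15 = 22.5.
With the ceiling, 2 units are sold at 8 (assume they go to the highest-value buyers). The demand price at q = 2 is 23.6, so CS = ½ · [(24 - 8) + (23.6 - 8)] · 2 = 31.6.
Change in consumer surplus = 31.6 - 22.5 = 9.1.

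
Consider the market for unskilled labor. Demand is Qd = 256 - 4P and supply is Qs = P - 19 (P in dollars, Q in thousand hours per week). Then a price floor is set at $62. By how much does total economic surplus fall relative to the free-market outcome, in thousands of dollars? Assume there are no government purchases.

In a free market, 256 - 4P = P - 19 gives the equilibrium P* = 55, Q* = 36.
The floor of 62 is above the equilibrium price 55, so it binds.
At P = 62: Qd = 256 - 4·62 = 8 and Qs = 62 - 19 = 43.
Quantity traded falls to 8. At Q = 8 the demand price is (256 - 8)/4 = 62 and the supply price is 19 + 8 = 27.
Deadweight loss = ½ · (62 - 27) · (36 - 8) = ½ · 35 · 28 = 490.

490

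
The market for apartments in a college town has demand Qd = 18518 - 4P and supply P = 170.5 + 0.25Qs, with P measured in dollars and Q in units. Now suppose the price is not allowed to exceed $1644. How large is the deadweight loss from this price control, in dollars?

Rearranging supply gives Qs = 4P - 682. Equilibrium: 18518 - 4P = 4P - 682, so 19200 = 8P and P* = 2400, Q* = 8918.
Because the ceiling (1644) lies below the market-clearing price, it is binding.
At P = 1644: Qd = 18518 - 4·1644 = 11942 and Qs = 4·1644 - 682 = 5894.
Quantity traded falls to 5894. At Q = 5894 the demand price is (18518 - 5894)/4 = 3156 and the supply price is (682 + 5894)/4 = 1644.
Deadweight loss = ½ · (3156 - 1644) · (8918 - 5894) = ½ · 1512 · 3024 = 2286144.

2286144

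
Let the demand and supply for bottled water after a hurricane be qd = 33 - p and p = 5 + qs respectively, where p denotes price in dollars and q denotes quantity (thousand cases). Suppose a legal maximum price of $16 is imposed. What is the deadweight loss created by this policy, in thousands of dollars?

9

Rearranging supply gives qs = p - 5. Setting quantity demanded equal to quantity supplied, 33 - p = p - 5, gives p* = 19 and q* = 14.
Since 16 < 19, the ceiling is binding.
At p = 16: qd = 33 - 16 = 17 and qs = 16 - 5 = 11.
Quantity traded falls to 11. At q = 11 the demand price is 33 - 11 = 22 and the supply price is 5 + 11 = 16.
Deadweight loss = ½ · (22 - 16) · (14 - 11) = ½ · 6 · 3 = 9.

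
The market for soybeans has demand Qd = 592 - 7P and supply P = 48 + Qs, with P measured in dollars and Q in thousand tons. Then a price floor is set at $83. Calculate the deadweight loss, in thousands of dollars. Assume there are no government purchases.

252

Rearranging supply gives Qs = P - 48. Without the control the market clears where 592 - 7P = P - 48, i.e. P* = 80 and Q* = 32.
Since 83 > 80, the floor is binding.
At P = 83: Qd = 592 - 7·83 = 11 and Qs = 83 - 48 = 35.
Quantity traded falls to 11. At Q = 11 the demand price is (592 - 11)/7 = 83 and the supply price is 48 + 11 = 59.
Deadweight loss = ½ · (83 - 59) · (32 - 11) = ½ · 24 · 21 = 252.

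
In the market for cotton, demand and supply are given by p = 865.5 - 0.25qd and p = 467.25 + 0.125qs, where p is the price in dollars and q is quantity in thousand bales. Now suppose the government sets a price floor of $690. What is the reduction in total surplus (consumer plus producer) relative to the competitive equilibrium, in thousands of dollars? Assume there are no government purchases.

Rearranging demand gives qd = 3462 - 4p; rearranging supply gives qs = 8p - 3738. Setting quantity demanded equal to quantity supplied, 3462 - 4p = 8p - 3738, gives p* = 600 and q* = 1062.
Because the floor (690) lies above the market-clearing price, it is binding.
At p = 690: qd = 3462 - 4·690 = 702 and qs = 8·690 - 3738 = 1782.
Quantity traded falls to 702. At q = 702 the demand price is (3462 - 702)/4 = 690 and the supply price is (3738 + 702)/8 = 555.
Deadweight loss = ½ · (690 - 555) · (1062 - 702) = ½ · 135 · 360 = 24300.

24300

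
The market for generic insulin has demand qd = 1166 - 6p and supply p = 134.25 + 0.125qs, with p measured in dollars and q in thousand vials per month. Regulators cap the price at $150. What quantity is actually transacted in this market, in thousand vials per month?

126

Rearranging supply gives qs = 8p - 1074. Equilibrium: 1166 - 6p = 8p - 1074, so 2240 = 14p and p* = 160, q* = 206.
Because the ceiling (150) lies below the market-clearing price, it is binding.
At p = 150: qd = 1166 - 6·150 = 266 and qs = 8·150 - 1074 = 126.
The quantity actually transacted is the short side, supply: 126.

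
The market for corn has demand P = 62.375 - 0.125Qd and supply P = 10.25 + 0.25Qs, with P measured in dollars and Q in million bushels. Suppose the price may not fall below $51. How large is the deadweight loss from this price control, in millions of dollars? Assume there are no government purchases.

432

Rearranging demand gives Qd = 499 - 8P; rearranging supply gives Qs = 4P - 41. Without the control the market clears where 499 - 8P = 4P - 41, i.e. P* = 45 and Q* = 139.
Because the floor (51) lies above the market-clearing price, it is binding.
At P = 51: Qd = 499 - 8·51 = 91 and Qs = 4·51 - 41 = 163.
Quantity traded falls to 91. At Q = 91 the demand price is (499 - 91)/8 = 51 and the supply price is (41 + 91)/4 = 33.
Deadweight loss = ½ · (51 - 33) · (139 - 91) = ½ · 18 · 48 = 432.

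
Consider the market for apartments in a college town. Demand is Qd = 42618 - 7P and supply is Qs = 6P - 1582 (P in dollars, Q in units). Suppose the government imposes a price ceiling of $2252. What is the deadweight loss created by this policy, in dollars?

7342608

In a free market, 42618 - 7P = 6P - 1582 gives the equilibrium P* = 3400, Q* = 18818.
Because the ceiling (2252) lies below the market-clearing price, it is binding.
At P = 2252: Qd = 42618 - 7·2252 = 26854 and Qs = 6·2252 - 1582 = 11930.
Quantity traded falls to 11930. At Q = 11930 the demand price is (42618 - 11930)/7 = 4384 and the supply price is (1582 + 11930)/6 = 2252.
Deadweight loss = ½ · (4384 - 2252) · (18818 - 11930) = ½ · 2132 · 6888 = 7342608.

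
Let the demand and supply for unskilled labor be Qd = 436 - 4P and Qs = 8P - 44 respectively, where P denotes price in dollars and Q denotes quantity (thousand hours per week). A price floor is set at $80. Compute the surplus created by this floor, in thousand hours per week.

480

Setting quantity demanded equal to quantity supplied, 436 - 4P = 8P - 44, gives P* = 40 and Q* = 276.
Since 80 > 40, the floor is binding.
At P = 80: Qd = 436 - 4·80 = 116 and Qs = 8·80 - 44 = 596.
Surplus = Qs - Qd = 596 - 116 = 480.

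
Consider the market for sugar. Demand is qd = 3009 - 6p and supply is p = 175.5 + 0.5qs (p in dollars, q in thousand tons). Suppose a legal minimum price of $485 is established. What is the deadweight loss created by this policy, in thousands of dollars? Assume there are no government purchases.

50700

Rearranging supply gives qs = 2p - 351. Setting quantity demanded equal to quantity supplied, 3009 - 6p = 2p - 351, gives p* = 420 and q* = 489.
Because the floor (485) lies above the market-clearing price, it is binding.
At p = 485: qd = 3009 - 6·485 = 99 and qs = 2·485 - 351 = 619.
Quantity traded falls to 99. At q = 99 the demand price is (3009 - 99)/6 = 485 and the supply price is (351 + 99)/2 = 225.
Deadweight loss = ½ · (485 - 225) · (489 - 99) = ½ · 260 · 390 = 50700.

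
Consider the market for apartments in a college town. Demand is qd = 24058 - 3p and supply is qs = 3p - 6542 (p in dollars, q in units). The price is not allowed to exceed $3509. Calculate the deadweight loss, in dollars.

7593843

Setting quantity demanded equal to quantity supplied, 24058 - 3p = 3p - 6542, gives p* = 5100 and q* = 8758.
Since 3509 < 5100, the ceiling is binding.
At p = 3509: qd = 24058 - 3·3509 = 13531 and qs = 3·3509 - 6542 = 3985.
Quantity traded falls to 3985. At q = 3985 the demand price is (24058 - 3985)/3 = 6691 and the supply price is (6542 + 3985)/3 = 3509.
Deadweight loss = ½ · (6691 - 3509) · (8758 - 3985) = ½ · 3182 · 4773 = 7593843.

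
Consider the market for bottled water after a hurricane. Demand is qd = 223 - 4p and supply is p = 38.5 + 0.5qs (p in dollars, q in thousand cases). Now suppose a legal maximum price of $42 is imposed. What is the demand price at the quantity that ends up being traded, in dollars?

54

Rearranging supply gives qs = 2p - 77. In a free market, 223 - 4p = 2p - 77 gives the equilibrium p* = 50, q* = 23.
Since 42 < 50, the ceiling is binding.
At p = 42: qd = 223 - 4·42 = 55 and qs = 2·42 - 77 = 7.
Only 7 units reach the market. On the demand curve, the marginal buyer's willingness to pay at q = 7 is (223 - 7)/4 = 54.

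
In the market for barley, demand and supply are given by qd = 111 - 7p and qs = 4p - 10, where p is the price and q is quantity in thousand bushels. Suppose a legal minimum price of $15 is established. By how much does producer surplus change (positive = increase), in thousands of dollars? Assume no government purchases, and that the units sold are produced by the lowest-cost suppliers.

Setting quantity demanded equal to quantity supplied, 111 - 7p = 4p - 10, gives p* = 11 and q* = 34.
The floor of 15 is above the equilibrium price 11, so it binds.
At p = 15: qd = 111 - 7·15 = 6 and qs = 4·15 - 10 = 50.
Producer surplus without the control is ½ · (11 - 2.5) · 34 = 144.5.
With the floor, 6 units are sold at 15. The supply price at q = 6 is 4, so PS = ½ · [(15 - 2.5) + (15 - 4)] · 6 = 70.5.
Change in producer surplus = 70.5 - 144.5 = -74.

-74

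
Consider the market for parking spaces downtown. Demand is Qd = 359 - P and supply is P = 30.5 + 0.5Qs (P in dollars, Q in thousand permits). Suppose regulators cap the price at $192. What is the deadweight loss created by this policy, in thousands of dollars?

0

Rearranging supply gives Qs = 2P - 61. Equilibrium: 359 - P = 2P - 61, so 420 = 3P and P* = 140, Q* = 219.
The ceiling of 192 is above the equilibrium price 140, so it is not binding; the market clears at P* = 140, Q* = 219.
Since the control does not bind, no trades are prevented and deadweight loss is zero.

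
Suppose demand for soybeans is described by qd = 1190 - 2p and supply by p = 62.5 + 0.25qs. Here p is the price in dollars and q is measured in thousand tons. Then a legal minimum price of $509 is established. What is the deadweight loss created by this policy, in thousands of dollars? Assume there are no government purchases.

Rearranging supply gives qs = 4p - 250. Equilibrium: 1190 - 2p = 4p - 250, so 1440 = 6p and p* = 240, q* = 710.
Since 509 > 240, the floor is binding.
At p = 509: qd = 1190 - 2·509 = 172 and qs = 4·509 - 250 = 1786.
Quantity traded falls to 172. At q = 172 the demand price is (1190 - 172)/2 = 509 and the supply price is (250 + 172)/4 = 105.5.
Deadweight loss = ½ · (509 - 105.5) · (710 - 172) = ½ · 403.5 · 538 = 108541.5.

108541.5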